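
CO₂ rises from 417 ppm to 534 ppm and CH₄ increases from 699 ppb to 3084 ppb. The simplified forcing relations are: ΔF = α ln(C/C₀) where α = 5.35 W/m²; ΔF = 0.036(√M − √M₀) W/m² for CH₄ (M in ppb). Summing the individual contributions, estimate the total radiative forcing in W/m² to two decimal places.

CO₂: 5.35 × ln(534/417) = 5.35 × ln(1.28058) = 5.35 × 0.24731 = 1.3231 W/m².
CH₄: 0.036 × (√3084 − √699) = 0.036 × (55.5338 − 26.4386) = 0.036 × 29.0952 = 1.0474 W/m².
Total ΔF = 1.3231 + 1.0474 = 2.3705 W/m².

ΔF = 2.37 W/m²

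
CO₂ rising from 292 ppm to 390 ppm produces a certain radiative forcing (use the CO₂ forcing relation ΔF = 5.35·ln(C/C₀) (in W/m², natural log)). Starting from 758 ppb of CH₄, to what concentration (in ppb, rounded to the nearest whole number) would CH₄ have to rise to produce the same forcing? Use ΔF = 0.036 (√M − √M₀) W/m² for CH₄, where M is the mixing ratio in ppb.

M ≈ 4976 ppb

CO₂ forcing: 5.35 × ln(390/292) = 5.35 × 0.289393 = 1.54825 W/m².
Set 0.036(√M − √758) = 1.54825: √M = 1.54825/0.036 + √758 = 43.0069 + 27.5318 = 70.5387.
M = (70.5387)² = 4975.71 ppb.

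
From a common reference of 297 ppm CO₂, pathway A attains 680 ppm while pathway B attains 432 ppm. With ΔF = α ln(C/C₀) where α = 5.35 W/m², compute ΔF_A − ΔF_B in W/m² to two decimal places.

ΔF_A − ΔF_B = 2.43 W/m²

ΔF_A = 5.35 ln(680/297) = 5.35 × 0.82836 = 4.4317 W/m².
ΔF_B = 5.35 ln(432/297) = 5.35 × 0.37469 = 2.0046 W/m².
Difference: 4.4317 − 2.0046 = 2.4271 W/m².
(Equivalently, ΔF_A − ΔF_B = 5.35 ln(680/432) = 5.35 × 0.45367 = 2.4271 W/m².)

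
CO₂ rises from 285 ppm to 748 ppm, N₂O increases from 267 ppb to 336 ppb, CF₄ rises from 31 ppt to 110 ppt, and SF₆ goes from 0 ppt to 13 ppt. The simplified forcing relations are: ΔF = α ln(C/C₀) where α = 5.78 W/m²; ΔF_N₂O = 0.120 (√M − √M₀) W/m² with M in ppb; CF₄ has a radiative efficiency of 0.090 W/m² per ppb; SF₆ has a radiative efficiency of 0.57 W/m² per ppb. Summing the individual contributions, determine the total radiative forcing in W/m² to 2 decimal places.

CO₂: 5.78 × ln(748/285) = 5.78 × ln(2.62456) = 5.78 × 0.96491 = 5.5772 W/m².
N₂O: 0.120 × (√336 − √267) = 0.120 × (18.3303 − 16.3401) = 0.120 × 1.9902 = 0.2388 W/m².
CF₄: Δ = 110 − 31 = 79 ppt = 0.079 ppb; ΔF = 0.090 × 0.079 = 0.0071 W/m².
SF₆: Δ = 13 − 0 = 13 ppt = 0.013 ppb; ΔF = 0.57 × 0.013 = 0.0074 W/m².
Total ΔF = 5.5772 + 0.2388 + 0.0071 + 0.0074 = 5.8305 W/m².

ΔF = 5.83 W/m²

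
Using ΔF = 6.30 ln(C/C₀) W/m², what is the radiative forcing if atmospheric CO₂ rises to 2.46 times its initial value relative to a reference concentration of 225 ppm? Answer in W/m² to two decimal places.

ΔF = 6.30 × ln(2.46) = 6.30 × 0.90016 = 5.6710 W/m².

ΔF = 5.67 W/m²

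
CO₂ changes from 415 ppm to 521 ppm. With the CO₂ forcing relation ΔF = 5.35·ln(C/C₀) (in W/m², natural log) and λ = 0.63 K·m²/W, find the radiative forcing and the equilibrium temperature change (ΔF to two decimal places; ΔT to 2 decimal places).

ΔF = 1.22 W/m²; ΔT = 0.77 K

CO₂: 5.35 × ln(521/415) = 5.35 × ln(1.25542) = 5.35 × 0.22747 = 1.2170 W/m².
ΔT = λ ΔF = 0.63 × 1.22 = 0.7686 K.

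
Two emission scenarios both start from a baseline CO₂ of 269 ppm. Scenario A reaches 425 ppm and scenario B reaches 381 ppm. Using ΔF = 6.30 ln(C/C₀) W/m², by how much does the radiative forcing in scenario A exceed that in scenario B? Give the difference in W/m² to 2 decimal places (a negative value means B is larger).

ΔF_A − ΔF_B = 0.69 W/m²

ΔF_A = 6.30 ln(425/269) = 6.30 × 0.45738 = 2.8815 W/m².
ΔF_B = 6.30 ln(381/269) = 6.30 × 0.34809 = 2.1930 W/m².
Difference: 2.8815 − 2.1930 = 0.6885 W/m².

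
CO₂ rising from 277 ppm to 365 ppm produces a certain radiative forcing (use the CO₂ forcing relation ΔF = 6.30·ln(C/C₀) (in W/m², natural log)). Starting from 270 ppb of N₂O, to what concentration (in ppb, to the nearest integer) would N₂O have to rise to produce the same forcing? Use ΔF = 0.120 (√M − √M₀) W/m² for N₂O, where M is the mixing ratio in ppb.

M ≈ 956 ppb

CO₂ forcing: 6.30 × ln(365/277) = 6.30 × 0.275880 = 1.73804 W/m².
Set 0.120(√M − √270) = 1.73804: √M = 1.73804/0.120 + √270 = 14.4837 + 16.4317 = 30.9154.
M = (30.9154)² = 955.76 ppb.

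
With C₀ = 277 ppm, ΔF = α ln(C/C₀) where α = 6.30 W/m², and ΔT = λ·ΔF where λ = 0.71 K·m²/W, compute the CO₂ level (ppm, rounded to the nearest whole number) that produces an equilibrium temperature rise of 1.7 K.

Required forcing: ΔF = ΔT/λ = 1.7/0.71 = 2.3944 W/m².
Then ln(C/277) = ΔF/6.30 = 2.3944/6.30 = 0.38006.
So C = 277 × e^0.38006 = 277 × 1.46237 = 405.08 ppm.

C ≈ 405 ppm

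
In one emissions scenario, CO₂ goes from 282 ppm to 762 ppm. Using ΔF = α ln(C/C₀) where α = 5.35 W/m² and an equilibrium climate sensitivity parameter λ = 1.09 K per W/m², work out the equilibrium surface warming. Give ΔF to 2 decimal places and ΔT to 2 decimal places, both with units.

CO₂: 5.35 × ln(762/282) = 5.35 × ln(2.70213) = 5.35 × 0.99404 = 5.3181 W/m².
ΔT = λ ΔF = 1.09 × 5.32 = 5.7988 K.

ΔF = 5.32 W/m²; ΔT = 5.80 K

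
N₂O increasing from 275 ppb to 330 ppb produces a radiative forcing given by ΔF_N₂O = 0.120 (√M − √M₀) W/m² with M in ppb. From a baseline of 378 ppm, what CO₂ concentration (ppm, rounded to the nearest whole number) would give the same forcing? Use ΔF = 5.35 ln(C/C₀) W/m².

N₂O forcing: 0.120 × (√330 − √275) = 0.120 × (18.1659 − 16.5831) = 0.120 × 1.5828 = 0.18994 W/m².
Set 5.35 ln(C/378) = 0.18994: ln(C/378) = 0.18994/5.35 = 0.03550, so C = 378 × e^0.03550 = 378 × 1.03614 = 391.66 ppm.

C ≈ 392 ppm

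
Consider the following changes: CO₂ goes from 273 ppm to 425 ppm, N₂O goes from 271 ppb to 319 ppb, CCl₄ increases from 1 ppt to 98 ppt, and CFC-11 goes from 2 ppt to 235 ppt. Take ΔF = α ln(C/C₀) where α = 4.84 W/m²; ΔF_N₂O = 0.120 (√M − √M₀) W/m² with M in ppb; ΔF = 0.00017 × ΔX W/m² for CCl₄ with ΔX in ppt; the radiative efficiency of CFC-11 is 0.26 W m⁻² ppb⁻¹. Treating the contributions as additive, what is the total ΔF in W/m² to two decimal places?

ΔF = 2.39 W/m²

CO₂: 4.84 × ln(425/273) = 4.84 × ln(1.55678) = 4.84 × 0.44262 = 2.1423 W/m².
N₂O: 0.120 × (√319 − √271) = 0.120 × (17.8606 − 16.4621) = 0.120 × 1.3985 = 0.1678 W/m².
CCl₄: ΔF = 0.00017 × (98 − 1) = 0.00017 × 97 = 0.0165 W/m².
CFC-11: Δ = 235 − 2 = 233 ppt = 0.233 ppb; ΔF = 0.26 × 0.233 = 0.0606 W/m².
Total ΔF = 2.1423 + 0.1678 + 0.0165 + 0.0606 = 2.3872 W/m².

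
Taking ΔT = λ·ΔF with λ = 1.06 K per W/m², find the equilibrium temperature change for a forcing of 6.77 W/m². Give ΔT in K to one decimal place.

ΔT = 7.2 K

ΔT = λ ΔF = 1.06 × 6.77 = 7.1762 K.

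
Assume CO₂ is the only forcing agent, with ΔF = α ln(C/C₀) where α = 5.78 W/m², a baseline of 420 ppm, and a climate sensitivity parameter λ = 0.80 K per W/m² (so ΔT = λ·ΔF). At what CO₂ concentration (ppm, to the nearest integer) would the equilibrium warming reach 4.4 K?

Required forcing: ΔF = ΔT/λ = 4.4/0.80 = 5.5000 W/m².
Then ln(C/420) = ΔF/5.78 = 5.5000/5.78 = 0.95156.
So C = 420 × e^0.95156 = 420 × 2.58975 = 1087.70 ppm.

C ≈ 1088 ppm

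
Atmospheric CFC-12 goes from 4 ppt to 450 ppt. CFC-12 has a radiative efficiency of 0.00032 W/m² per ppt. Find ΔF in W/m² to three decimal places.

ΔF = 0.143 W/m²

CFC-12: ΔF = 0.00032 × (450 − 4) = 0.00032 × 446 = 0.1427 W/m².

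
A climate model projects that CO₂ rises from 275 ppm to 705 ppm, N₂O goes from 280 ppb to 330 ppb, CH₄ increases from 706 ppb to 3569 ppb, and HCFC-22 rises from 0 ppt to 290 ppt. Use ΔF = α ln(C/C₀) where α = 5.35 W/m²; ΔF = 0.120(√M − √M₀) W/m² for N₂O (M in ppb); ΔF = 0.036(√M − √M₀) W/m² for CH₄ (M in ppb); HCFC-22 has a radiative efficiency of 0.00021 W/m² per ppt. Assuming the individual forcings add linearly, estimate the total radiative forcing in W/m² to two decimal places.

CO₂: 5.35 × ln(705/275) = 5.35 × ln(2.56364) = 5.35 × 0.94143 = 5.0367 W/m².
N₂O: 0.120 × (√330 − √280) = 0.120 × (18.1659 − 16.7332) = 0.120 × 1.4327 = 0.1719 W/m².
CH₄: 0.036 × (√3569 − √706) = 0.036 × (59.7411 − 26.5707) = 0.036 × 33.1704 = 1.1941 W/m².
HCFC-22: ΔF = 0.00021 × (290 − 0) = 0.00021 × 290 = 0.0609 W/m².
Total ΔF = 5.0367 + 0.1719 + 1.1941 + 0.0609 = 6.4636 W/m².

ΔF = 6.46 W/m²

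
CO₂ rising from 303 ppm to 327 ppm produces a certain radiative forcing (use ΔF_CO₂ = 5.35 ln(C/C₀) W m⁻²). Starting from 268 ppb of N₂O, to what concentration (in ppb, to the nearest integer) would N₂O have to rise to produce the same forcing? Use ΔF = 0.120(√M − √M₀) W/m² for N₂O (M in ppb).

CO₂ forcing: 5.35 × ln(327/303) = 5.35 × 0.076227 = 0.40781 W/m².
Set 0.120(√M − √268) = 0.40781: √M = 0.40781/0.120 + √268 = 3.3984 + 16.3707 = 19.7691.
M = (19.7691)² = 390.82 ppb.

M ≈ 391 ppb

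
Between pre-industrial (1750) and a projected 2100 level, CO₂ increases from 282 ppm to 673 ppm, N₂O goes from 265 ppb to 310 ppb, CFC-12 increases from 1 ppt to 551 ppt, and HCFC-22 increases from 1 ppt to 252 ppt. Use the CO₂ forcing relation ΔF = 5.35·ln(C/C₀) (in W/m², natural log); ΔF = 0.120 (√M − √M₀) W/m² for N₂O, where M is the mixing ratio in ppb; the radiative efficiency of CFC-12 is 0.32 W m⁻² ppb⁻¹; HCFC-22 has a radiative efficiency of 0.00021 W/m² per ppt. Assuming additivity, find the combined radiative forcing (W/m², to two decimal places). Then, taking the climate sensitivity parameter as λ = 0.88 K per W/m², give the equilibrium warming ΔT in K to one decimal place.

ΔF = 5.04 W/m²; ΔT = 4.4 K

CO₂: 5.35 × ln(673/282) = 5.35 × ln(2.38652) = 5.35 × 0.86984 = 4.6536 W/m².
N₂O: 0.120 × (√310 − √265) = 0.120 × (17.6068 − 16.2788) = 0.120 × 1.3280 = 0.1594 W/m².
CFC-12: Δ = 551 − 1 = 550 ppt = 0.550 ppb; ΔF = 0.32 × 0.550 = 0.1760 W/m².
HCFC-22: ΔF = 0.00021 × (252 − 1) = 0.00021 × 251 = 0.0527 W/m².
Total ΔF = 4.6536 + 0.1594 + 0.1760 + 0.0527 = 5.0417 W/m².
ΔT = λ ΔF = 0.88 × 5.04 = 4.4352 K.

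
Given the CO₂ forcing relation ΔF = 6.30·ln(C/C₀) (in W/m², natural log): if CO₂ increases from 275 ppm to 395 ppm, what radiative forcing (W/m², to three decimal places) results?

ΔF = 2.281 W/m²

CO₂ absorption bands are partially saturated, so forcing scales with the logarithm of the concentration ratio.
CO₂: 6.30 × ln(395/275) = 6.30 × ln(1.43636) = 6.30 × 0.36211 = 2.2813 W/m².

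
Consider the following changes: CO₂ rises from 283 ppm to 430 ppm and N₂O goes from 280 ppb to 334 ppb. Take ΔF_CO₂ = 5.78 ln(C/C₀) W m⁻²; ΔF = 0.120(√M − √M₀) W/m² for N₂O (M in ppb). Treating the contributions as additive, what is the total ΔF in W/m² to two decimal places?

ΔF = 2.60 W/m²

CO₂: 5.78 × ln(430/283) = 5.78 × ln(1.51943) = 5.78 × 0.41834 = 2.4180 W/m².
N₂O: 0.120 × (√334 − √280) = 0.120 × (18.2757 − 16.7332) = 0.120 × 1.5425 = 0.1851 W/m².
Total ΔF = 2.4180 + 0.1851 = 2.6031 W/m².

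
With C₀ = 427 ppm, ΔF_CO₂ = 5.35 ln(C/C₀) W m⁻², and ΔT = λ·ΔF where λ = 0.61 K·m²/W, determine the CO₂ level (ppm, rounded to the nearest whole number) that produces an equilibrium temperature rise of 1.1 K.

C ≈ 598 ppm

Required forcing: ΔF = ΔT/λ = 1.1/0.61 = 1.8033 W/m².
Then ln(C/427) = ΔF/5.35 = 1.8033/5.35 = 0.33707.
So C = 427 × e^0.33707 = 427 × 1.40084 = 598.16 ppm.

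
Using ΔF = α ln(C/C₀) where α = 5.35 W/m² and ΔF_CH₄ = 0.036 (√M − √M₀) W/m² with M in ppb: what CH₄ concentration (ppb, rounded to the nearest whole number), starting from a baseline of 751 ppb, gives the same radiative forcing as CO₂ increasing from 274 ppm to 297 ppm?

CO₂ forcing: 5.35 × ln(297/274) = 5.35 × 0.080604 = 0.43123 W/m².
Set 0.036(√M − √751) = 0.43123: √M = 0.43123/0.036 + √751 = 11.9786 + 27.4044 = 39.3830.
M = (39.3830)² = 1551.02 ppb.

M ≈ 1551 ppb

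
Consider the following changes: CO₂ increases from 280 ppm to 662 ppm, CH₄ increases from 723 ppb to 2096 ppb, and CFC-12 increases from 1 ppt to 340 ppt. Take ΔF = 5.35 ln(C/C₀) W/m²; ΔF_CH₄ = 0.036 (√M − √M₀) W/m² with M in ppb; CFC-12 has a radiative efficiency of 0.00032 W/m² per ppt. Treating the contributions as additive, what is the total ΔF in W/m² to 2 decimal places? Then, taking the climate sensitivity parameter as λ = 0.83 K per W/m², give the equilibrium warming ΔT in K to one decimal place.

CO₂: 5.35 × ln(662/280) = 5.35 × ln(2.36429) = 5.35 × 0.86048 = 4.6036 W/m².
CH₄: 0.036 × (√2096 − √723) = 0.036 × (45.7821 − 26.8887) = 0.036 × 18.8934 = 0.6802 W/m².
CFC-12: ΔF = 0.00032 × (340 − 1) = 0.00032 × 339 = 0.1085 W/m².
Total ΔF = 4.6036 + 0.6802 + 0.1085 = 5.3923 W/m².
ΔT = λ ΔF = 0.83 × 5.39 = 4.4737 K.

ΔF = 5.39 W/m²; ΔT = 4.5 K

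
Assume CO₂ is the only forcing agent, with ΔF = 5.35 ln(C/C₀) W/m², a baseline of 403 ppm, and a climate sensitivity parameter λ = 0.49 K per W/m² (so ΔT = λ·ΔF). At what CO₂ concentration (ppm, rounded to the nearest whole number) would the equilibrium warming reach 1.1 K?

C ≈ 613 ppm

Required forcing: ΔF = ΔT/λ = 1.1/0.49 = 2.2449 W/m².
Then ln(C/403) = ΔF/5.35 = 2.2449/5.35 = 0.41961.
So C = 403 × e^0.41961 = 403 × 1.52137 = 613.11 ppm.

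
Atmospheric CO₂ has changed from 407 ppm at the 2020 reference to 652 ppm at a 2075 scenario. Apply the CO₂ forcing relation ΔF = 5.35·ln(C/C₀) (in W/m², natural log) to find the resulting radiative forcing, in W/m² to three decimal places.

CO₂: 5.35 × ln(652/407) = 5.35 × ln(1.60197) = 5.35 × 0.47123 = 2.5211 W/m².

ΔF = 2.521 W/m²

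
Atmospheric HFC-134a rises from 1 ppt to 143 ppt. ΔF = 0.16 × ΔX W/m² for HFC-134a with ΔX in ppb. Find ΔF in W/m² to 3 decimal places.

HFC-134a: Δ = 143 − 1 = 142 ppt = 0.142 ppb; ΔF = 0.16 × 0.142 = 0.0227 W/m².

ΔF = 0.023 W/m²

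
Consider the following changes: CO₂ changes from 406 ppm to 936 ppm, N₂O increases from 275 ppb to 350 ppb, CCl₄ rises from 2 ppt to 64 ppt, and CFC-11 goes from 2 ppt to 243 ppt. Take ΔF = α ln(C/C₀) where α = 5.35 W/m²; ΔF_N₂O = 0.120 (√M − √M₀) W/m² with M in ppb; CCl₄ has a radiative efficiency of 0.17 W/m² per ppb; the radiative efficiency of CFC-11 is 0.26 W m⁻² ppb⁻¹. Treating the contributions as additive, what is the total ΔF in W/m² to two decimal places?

ΔF = 4.80 W/m²

CO₂: 5.35 × ln(936/406) = 5.35 × ln(2.30542) = 5.35 × 0.83526 = 4.4686 W/m².
N₂O: 0.120 × (√350 − √275) = 0.120 × (18.7083 − 16.5831) = 0.120 × 2.1252 = 0.2550 W/m².
CCl₄: Δ = 64 − 2 = 62 ppt = 0.062 ppb; ΔF = 0.17 × 0.062 = 0.0105 W/m².
CFC-11: Δ = 243 − 2 = 241 ppt = 0.241 ppb; ΔF = 0.26 × 0.241 = 0.0627 W/m².
Total ΔF = 4.4686 + 0.2550 + 0.0105 + 0.0627 = 4.7968 W/m².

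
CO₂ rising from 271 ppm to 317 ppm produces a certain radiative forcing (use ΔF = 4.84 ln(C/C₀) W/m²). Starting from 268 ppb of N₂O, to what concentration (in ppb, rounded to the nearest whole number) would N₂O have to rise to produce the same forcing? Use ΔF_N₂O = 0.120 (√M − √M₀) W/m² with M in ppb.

M ≈ 515 ppb

CO₂ forcing: 4.84 × ln(317/271) = 4.84 × 0.156783 = 0.75883 W/m².
Set 0.120(√M − √268) = 0.75883: √M = 0.75883/0.120 + √268 = 6.3236 + 16.3707 = 22.6943.
M = (22.6943)² = 515.03 ppb.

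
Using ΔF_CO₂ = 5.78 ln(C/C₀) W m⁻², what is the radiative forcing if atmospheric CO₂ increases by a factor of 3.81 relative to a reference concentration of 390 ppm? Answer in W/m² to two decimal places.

Because the forcing depends only on the ratio C/C₀, the initial concentration does not enter.
ΔF = 5.78 × ln(3.81) = 5.78 × 1.33763 = 7.7315 W/m².

ΔF = 7.73 W/m²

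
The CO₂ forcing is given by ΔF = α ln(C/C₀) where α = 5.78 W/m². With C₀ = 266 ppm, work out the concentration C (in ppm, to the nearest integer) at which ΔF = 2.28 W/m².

C ≈ 395 ppm

Set 5.78 ln(C/266) = 2.28, so ln(C/266) = 2.28/5.78 = 0.39446.
Then C/266 = e^0.39446 = 1.48358, giving C = 266 × 1.48358 = 394.63 ppm.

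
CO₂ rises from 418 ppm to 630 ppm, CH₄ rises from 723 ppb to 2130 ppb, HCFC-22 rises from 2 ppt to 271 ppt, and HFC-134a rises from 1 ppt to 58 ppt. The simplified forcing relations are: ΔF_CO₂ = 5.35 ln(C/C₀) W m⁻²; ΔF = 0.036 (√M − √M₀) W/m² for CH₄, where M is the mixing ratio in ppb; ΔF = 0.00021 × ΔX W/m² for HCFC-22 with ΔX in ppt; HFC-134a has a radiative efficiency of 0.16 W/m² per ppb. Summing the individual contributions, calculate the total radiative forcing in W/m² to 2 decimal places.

ΔF = 2.95 W/m²

CO₂: 5.35 × ln(630/418) = 5.35 × ln(1.50718) = 5.35 × 0.41024 = 2.1948 W/m².
CH₄: 0.036 × (√2130 − √723) = 0.036 × (46.1519 − 26.8887) = 0.036 × 19.2632 = 0.6935 W/m².
HCFC-22: ΔF = 0.00021 × (271 − 2) = 0.00021 × 269 = 0.0565 W/m².
HFC-134a: Δ = 58 − 1 = 57 ppt = 0.057 ppb; ΔF = 0.16 × 0.057 = 0.0091 W/m².
Total ΔF = 2.1948 + 0.6935 + 0.0565 + 0.0091 = 2.9539 W/m².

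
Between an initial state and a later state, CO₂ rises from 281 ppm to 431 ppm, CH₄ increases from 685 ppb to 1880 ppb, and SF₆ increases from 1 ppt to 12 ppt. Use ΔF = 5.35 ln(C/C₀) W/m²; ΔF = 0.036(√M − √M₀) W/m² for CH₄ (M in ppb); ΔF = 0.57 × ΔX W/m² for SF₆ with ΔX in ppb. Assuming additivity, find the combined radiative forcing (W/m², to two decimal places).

CO₂: 5.35 × ln(431/281) = 5.35 × ln(1.53381) = 5.35 × 0.42775 = 2.2885 W/m².
CH₄: 0.036 × (√1880 − √685) = 0.036 × (43.3590 − 26.1725) = 0.036 × 17.1865 = 0.6187 W/m².
SF₆: Δ = 12 − 1 = 11 ppt = 0.011 ppb; ΔF = 0.57 × 0.011 = 0.0063 W/m².
Total ΔF = 2.2885 + 0.6187 + 0.0063 = 2.9135 W/m².

ΔF = 2.91 W/m²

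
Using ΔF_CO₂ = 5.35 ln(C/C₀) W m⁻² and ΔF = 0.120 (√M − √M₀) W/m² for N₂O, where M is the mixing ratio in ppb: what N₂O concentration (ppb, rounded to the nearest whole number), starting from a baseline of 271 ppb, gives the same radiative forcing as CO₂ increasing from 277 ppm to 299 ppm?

CO₂ forcing: 5.35 × ln(299/277) = 5.35 × 0.076426 = 0.40888 W/m².
Set 0.120(√M − √271) = 0.40888: √M = 0.40888/0.120 + √271 = 3.4073 + 16.4621 = 19.8694.
M = (19.8694)² = 394.79 ppb.

M ≈ 395 ppb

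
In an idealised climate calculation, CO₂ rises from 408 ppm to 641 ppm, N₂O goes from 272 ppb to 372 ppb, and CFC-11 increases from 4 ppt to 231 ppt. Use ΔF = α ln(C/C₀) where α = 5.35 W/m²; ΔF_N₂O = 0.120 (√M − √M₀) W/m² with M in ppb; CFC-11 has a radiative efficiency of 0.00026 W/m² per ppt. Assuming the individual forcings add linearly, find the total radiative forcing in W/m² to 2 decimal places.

ΔF = 2.81 W/m²

CO₂: 5.35 × ln(641/408) = 5.35 × ln(1.57108) = 5.35 × 0.45176 = 2.4169 W/m².
N₂O: 0.120 × (√372 − √272) = 0.120 × (19.2873 − 16.4924) = 0.120 × 2.7949 = 0.3354 W/m².
CFC-11: ΔF = 0.00026 × (231 − 4) = 0.00026 × 227 = 0.0590 W/m².
Total ΔF = 2.4169 + 0.3354 + 0.0590 = 2.8113 W/m².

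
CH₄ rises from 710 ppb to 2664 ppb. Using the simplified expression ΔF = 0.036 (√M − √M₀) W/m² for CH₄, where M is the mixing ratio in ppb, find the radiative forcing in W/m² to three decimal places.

CH₄: 0.036 × (√2664 − √710) = 0.036 × (51.6140 − 26.6458) = 0.036 × 24.9682 = 0.8989 W/m².

ΔF = 0.899 W/m²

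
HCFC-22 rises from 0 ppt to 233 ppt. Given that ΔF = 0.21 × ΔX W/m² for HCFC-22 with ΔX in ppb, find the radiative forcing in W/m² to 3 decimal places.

ΔF = 0.049 W/m²

HCFC-22: Δ = 233 − 0 = 233 ppt = 0.233 ppb; ΔF = 0.21 × 0.233 = 0.0489 W/m².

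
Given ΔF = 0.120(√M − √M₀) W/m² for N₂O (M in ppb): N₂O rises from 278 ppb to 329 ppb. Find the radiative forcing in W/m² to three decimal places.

N₂O: 0.120 × (√329 − √278) = 0.120 × (18.1384 − 16.6733) = 0.120 × 1.4651 = 0.1758 W/m².

ΔF = 0.176 W/m²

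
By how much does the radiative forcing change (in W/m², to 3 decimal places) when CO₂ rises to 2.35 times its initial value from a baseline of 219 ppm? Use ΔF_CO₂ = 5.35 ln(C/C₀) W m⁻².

Because the forcing depends only on the ratio C/C₀, the initial concentration does not enter.
ΔF = 5.35 × ln(2.35) = 5.35 × 0.85442 = 4.5711 W/m².

ΔF = 4.571 W/m²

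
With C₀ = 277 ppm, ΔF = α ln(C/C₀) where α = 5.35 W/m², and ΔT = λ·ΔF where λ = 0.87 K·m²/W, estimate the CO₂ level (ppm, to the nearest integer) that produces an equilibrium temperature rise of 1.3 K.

C ≈ 366 ppm

Required forcing: ΔF = ΔT/λ = 1.3/0.87 = 1.4943 W/m².
Then ln(C/277) = ΔF/5.35 = 1.4943/5.35 = 0.27931.
So C = 277 × e^0.27931 = 277 × 1.32222 = 366.25 ppm.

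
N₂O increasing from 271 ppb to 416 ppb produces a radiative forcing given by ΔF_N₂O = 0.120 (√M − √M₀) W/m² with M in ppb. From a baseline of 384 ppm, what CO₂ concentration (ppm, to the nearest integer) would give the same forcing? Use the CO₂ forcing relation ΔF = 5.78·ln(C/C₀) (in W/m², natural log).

N₂O forcing: 0.120 × (√416 − √271) = 0.120 × (20.3961 − 16.4621) = 0.120 × 3.9340 = 0.47208 W/m².
Set 5.78 ln(C/384) = 0.47208: ln(C/384) = 0.47208/5.78 = 0.08167, so C = 384 × e^0.08167 = 384 × 1.08510 = 416.68 ppm.

C ≈ 417 ppm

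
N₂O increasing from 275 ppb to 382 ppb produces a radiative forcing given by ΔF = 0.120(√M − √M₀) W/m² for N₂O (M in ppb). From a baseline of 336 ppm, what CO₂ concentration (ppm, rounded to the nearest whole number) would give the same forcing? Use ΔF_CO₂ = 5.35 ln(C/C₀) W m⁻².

N₂O forcing: 0.120 × (√382 − √275) = 0.120 × (19.5448 − 16.5831) = 0.120 × 2.9617 = 0.35540 W/m².
Set 5.35 ln(C/336) = 0.35540: ln(C/336) = 0.35540/5.35 = 0.06643, so C = 336 × e^0.06643 = 336 × 1.06869 = 359.08 ppm.

C ≈ 359 ppm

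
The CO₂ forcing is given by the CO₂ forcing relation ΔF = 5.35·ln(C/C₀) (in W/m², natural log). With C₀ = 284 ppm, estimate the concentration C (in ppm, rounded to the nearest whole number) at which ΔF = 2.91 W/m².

C ≈ 489 ppm

Set 5.35 ln(C/284) = 2.91, so ln(C/284) = 2.91/5.35 = 0.54393.
Then C/284 = e^0.54393 = 1.72276, giving C = 284 × 1.72276 = 489.26 ppm.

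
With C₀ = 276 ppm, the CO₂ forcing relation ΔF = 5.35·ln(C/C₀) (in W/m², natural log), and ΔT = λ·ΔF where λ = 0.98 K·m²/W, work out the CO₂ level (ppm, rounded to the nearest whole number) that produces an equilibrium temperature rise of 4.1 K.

C ≈ 603 ppm

Required forcing: ΔF = ΔT/λ = 4.1/0.98 = 4.1837 W/m².
Then ln(C/276) = ΔF/5.35 = 4.1837/5.35 = 0.78200.
So C = 276 × e^0.78200 = 276 × 2.18584 = 603.29 ppm.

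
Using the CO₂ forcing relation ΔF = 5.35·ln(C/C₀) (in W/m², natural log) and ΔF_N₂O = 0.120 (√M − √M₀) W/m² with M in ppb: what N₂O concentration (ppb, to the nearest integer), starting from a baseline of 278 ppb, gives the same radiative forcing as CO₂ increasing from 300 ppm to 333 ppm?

M ≈ 455 ppb

CO₂ forcing: 5.35 × ln(333/300) = 5.35 × 0.104360 = 0.55833 W/m².
Set 0.120(√M − √278) = 0.55833: √M = 0.55833/0.120 + √278 = 4.6528 + 16.6733 = 21.3261.
M = (21.3261)² = 454.80 ppb.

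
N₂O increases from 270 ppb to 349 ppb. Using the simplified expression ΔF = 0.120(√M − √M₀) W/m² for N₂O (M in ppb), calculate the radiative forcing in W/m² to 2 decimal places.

ΔF = 0.27 W/m²

N₂O: 0.120 × (√349 − √270) = 0.120 × (18.6815 − 16.4317) = 0.120 × 2.2498 = 0.2700 W/m².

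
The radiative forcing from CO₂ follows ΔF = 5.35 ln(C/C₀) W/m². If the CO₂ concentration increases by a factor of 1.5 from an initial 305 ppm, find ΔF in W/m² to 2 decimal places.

ΔF = 5.35 × ln(1.5) = 5.35 × 0.40547 = 2.1693 W/m².

ΔF = 2.17 W/m²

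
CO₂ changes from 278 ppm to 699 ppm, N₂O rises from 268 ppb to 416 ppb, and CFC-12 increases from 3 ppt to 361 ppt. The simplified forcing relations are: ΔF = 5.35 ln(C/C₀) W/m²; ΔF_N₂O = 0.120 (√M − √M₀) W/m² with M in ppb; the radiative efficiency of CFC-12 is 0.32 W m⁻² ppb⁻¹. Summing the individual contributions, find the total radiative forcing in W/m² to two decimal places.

CO₂: 5.35 × ln(699/278) = 5.35 × ln(2.51439) = 5.35 × 0.92203 = 4.9329 W/m².
N₂O: 0.120 × (√416 − √268) = 0.120 × (20.3961 − 16.3707) = 0.120 × 4.0254 = 0.4830 W/m².
CFC-12: Δ = 361 − 3 = 358 ppt = 0.358 ppb; ΔF = 0.32 × 0.358 = 0.1146 W/m².
Total ΔF = 4.9329 + 0.4830 + 0.1146 = 5.5305 W/m².

ΔF = 5.53 W/m²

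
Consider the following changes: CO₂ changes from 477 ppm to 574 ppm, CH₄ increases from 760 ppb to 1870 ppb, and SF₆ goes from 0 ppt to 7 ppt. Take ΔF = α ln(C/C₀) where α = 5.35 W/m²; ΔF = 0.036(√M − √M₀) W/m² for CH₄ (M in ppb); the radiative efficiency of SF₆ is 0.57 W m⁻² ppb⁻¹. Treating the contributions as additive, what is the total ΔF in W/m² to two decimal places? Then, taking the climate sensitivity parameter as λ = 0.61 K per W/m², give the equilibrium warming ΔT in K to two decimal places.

CO₂: 5.35 × ln(574/477) = 5.35 × ln(1.20335) = 5.35 × 0.18511 = 0.9903 W/m².
CH₄: 0.036 × (√1870 − √760) = 0.036 × (43.2435 − 27.5681) = 0.036 × 15.6754 = 0.5643 W/m².
SF₆: Δ = 7 − 0 = 7 ppt = 0.007 ppb; ΔF = 0.57 × 0.007 = 0.0040 W/m².
Total ΔF = 0.9903 + 0.5643 + 0.0040 = 1.5586 W/m².
ΔT = λ ΔF = 0.61 × 1.56 = 0.9516 K.

ΔF = 1.56 W/m²; ΔT = 0.95 K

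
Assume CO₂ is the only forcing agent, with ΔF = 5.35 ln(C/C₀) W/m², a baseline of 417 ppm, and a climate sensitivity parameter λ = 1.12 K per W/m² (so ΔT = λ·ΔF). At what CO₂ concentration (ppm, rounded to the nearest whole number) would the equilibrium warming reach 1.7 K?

C ≈ 554 ppm

Required forcing: ΔF = ΔT/λ = 1.7/1.12 = 1.5179 W/m².
Then ln(C/417) = ΔF/5.35 = 1.5179/5.35 = 0.28372.
So C = 417 × e^0.28372 = 417 × 1.32806 = 553.80 ppm.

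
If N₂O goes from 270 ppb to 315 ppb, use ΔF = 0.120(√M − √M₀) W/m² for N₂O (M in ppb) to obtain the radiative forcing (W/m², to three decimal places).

ΔF = 0.158 W/m²

N₂O: 0.120 × (√315 − √270) = 0.120 × (17.7482 − 16.4317) = 0.120 × 1.3165 = 0.1580 W/m².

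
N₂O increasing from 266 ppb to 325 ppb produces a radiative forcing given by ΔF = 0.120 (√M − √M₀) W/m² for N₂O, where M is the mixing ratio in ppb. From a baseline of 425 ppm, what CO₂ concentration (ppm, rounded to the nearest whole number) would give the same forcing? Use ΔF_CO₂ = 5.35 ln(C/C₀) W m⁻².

N₂O forcing: 0.120 × (√325 − √266) = 0.120 × (18.0278 − 16.3095) = 0.120 × 1.7183 = 0.20620 W/m².
Set 5.35 ln(C/425) = 0.20620: ln(C/425) = 0.20620/5.35 = 0.03854, so C = 425 × e^0.03854 = 425 × 1.03929 = 441.70 ppm.

C ≈ 442 ppm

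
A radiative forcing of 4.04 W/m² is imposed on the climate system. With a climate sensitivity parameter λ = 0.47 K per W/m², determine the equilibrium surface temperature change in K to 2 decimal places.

ΔT = λ ΔF = 0.47 × 4.04 = 1.8988 K.

ΔT = 1.90 K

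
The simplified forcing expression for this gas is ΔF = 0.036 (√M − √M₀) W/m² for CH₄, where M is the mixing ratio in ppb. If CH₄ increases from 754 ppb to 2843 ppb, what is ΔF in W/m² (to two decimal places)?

CH₄: 0.036 × (√2843 − √754) = 0.036 × (53.3198 − 27.4591) = 0.036 × 25.8607 = 0.9310 W/m².

ΔF = 0.93 W/m²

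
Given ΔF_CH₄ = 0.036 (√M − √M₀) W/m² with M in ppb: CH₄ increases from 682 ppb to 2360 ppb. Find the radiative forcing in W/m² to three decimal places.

ΔF = 0.809 W/m²

CH₄: 0.036 × (√2360 − √682) = 0.036 × (48.5798 − 26.1151) = 0.036 × 22.4647 = 0.8087 W/m².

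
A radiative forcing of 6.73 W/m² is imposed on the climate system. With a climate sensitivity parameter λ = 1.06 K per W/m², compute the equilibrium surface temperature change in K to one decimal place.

ΔT = λ ΔF = 1.06 × 6.73 = 7.1338 K.

ΔT = 7.1 K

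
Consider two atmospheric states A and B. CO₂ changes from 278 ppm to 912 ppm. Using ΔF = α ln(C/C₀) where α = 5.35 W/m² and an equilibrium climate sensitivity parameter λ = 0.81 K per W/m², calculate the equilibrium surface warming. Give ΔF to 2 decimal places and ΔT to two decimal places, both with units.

CO₂: 5.35 × ln(912/278) = 5.35 × ln(3.28058) = 5.35 × 1.18802 = 6.3559 W/m².
ΔT = λ ΔF = 0.81 × 6.36 = 5.1516 K.

ΔF = 6.36 W/m²; ΔT = 5.15 K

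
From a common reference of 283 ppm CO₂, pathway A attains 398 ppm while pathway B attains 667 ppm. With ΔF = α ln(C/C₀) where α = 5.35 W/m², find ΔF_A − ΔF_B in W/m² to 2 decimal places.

ΔF_A − ΔF_B = -2.76 W/m²

ΔF_A = 5.35 ln(398/283) = 5.35 × 0.34101 = 1.8244 W/m².
ΔF_B = 5.35 ln(667/283) = 5.35 × 0.85734 = 4.5868 W/m².
Difference: 1.8244 − 4.5868 = -2.7624 W/m².
(Equivalently, ΔF_A − ΔF_B = 5.35 ln(398/667) = 5.35 × -0.51634 = -2.7624 W/m².)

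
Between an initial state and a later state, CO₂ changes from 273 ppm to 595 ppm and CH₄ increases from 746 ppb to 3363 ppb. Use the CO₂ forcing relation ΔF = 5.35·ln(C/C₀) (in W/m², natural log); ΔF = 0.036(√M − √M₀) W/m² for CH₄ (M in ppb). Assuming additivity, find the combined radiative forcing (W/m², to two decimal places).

CO₂: 5.35 × ln(595/273) = 5.35 × ln(2.17949) = 5.35 × 0.77909 = 4.1681 W/m².
CH₄: 0.036 × (√3363 − √746) = 0.036 × (57.9914 − 27.3130) = 0.036 × 30.6784 = 1.1044 W/m².
Total ΔF = 4.1681 + 1.1044 = 5.2725 W/m².

ΔF = 5.27 W/m²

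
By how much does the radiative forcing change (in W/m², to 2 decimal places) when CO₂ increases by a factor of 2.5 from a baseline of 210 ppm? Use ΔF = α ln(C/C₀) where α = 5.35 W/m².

ΔF = 5.35 × ln(2.5) = 5.35 × 0.91629 = 4.9022 W/m².

ΔF = 4.90 W/m²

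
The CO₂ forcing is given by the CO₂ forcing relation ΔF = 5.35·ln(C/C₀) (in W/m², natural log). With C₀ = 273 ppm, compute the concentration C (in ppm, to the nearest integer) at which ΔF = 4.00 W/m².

Set 5.35 ln(C/273) = 4.00, so ln(C/273) = 4.00/5.35 = 0.74766.
Then C/273 = e^0.74766 = 2.11205, giving C = 273 × 2.11205 = 576.59 ppm.

C ≈ 577 ppm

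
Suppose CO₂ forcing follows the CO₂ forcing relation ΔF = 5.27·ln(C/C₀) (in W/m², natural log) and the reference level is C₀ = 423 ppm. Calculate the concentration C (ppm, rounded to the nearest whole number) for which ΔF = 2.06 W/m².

C ≈ 625 ppm

Set 5.27 ln(C/423) = 2.06, so ln(C/423) = 2.06/5.27 = 0.39089.
Then C/423 = e^0.39089 = 1.47830, giving C = 423 × 1.47830 = 625.32 ppm.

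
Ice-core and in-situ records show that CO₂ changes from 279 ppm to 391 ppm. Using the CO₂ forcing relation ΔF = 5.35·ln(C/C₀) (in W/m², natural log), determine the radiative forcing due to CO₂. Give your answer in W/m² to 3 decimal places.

CO₂ absorption bands are partially saturated, so forcing scales with the logarithm of the concentration ratio.
CO₂: 5.35 × ln(391/279) = 5.35 × ln(1.40143) = 5.35 × 0.33749 = 1.8056 W/m².

ΔF = 1.806 W/m²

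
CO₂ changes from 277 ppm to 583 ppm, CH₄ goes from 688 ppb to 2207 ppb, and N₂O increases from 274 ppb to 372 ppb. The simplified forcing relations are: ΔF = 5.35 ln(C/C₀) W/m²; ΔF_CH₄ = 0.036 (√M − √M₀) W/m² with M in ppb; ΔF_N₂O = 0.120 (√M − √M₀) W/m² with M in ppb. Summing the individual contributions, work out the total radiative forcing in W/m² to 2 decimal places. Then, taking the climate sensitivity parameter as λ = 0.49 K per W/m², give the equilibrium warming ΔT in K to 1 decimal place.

CO₂: 5.35 × ln(583/277) = 5.35 × ln(2.10469) = 5.35 × 0.74417 = 3.9813 W/m².
CH₄: 0.036 × (√2207 − √688) = 0.036 × (46.9787 − 26.2298) = 0.036 × 20.7489 = 0.7470 W/m².
N₂O: 0.120 × (√372 − √274) = 0.120 × (19.2873 − 16.5529) = 0.120 × 2.7344 = 0.3281 W/m².
Total ΔF = 3.9813 + 0.7470 + 0.3281 = 5.0564 W/m².
ΔT = λ ΔF = 0.49 × 5.06 = 2.4794 K.

ΔF = 5.06 W/m²; ΔT = 2.5 K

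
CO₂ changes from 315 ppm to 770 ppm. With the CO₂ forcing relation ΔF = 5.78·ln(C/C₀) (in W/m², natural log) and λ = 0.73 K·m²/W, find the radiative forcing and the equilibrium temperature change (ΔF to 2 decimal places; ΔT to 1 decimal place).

CO₂: 5.78 × ln(770/315) = 5.78 × ln(2.44444) = 5.78 × 0.89382 = 5.1663 W/m².
ΔT = λ ΔF = 0.73 × 5.17 = 3.7741 K.

ΔF = 5.17 W/m²; ΔT = 3.8 K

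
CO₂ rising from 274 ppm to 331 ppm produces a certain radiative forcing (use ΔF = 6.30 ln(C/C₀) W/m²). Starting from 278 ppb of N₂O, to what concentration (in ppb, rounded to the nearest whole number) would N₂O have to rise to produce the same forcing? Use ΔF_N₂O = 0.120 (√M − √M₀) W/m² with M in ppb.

CO₂ forcing: 6.30 × ln(331/274) = 6.30 × 0.188990 = 1.19064 W/m².
Set 0.120(√M − √278) = 1.19064: √M = 1.19064/0.120 + √278 = 9.9220 + 16.6733 = 26.5953.
M = (26.5953)² = 707.31 ppb.

M ≈ 707 ppb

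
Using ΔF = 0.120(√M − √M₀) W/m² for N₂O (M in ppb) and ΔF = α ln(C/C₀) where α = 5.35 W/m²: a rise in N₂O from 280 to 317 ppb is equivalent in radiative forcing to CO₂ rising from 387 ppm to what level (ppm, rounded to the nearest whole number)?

C ≈ 396 ppm

N₂O forcing: 0.120 × (√317 − √280) = 0.120 × (17.8045 − 16.7332) = 0.120 × 1.0713 = 0.12856 W/m².
Set 5.35 ln(C/387) = 0.12856: ln(C/387) = 0.12856/5.35 = 0.02403, so C = 387 × e^0.02403 = 387 × 1.02432 = 396.41 ppm.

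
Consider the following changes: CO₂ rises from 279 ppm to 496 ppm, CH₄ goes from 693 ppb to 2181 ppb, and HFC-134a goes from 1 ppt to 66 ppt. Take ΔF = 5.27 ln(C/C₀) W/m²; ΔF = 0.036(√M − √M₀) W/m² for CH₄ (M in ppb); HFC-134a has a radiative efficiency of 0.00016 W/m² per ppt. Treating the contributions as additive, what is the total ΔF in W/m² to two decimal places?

ΔF = 3.78 W/m²

CO₂: 5.27 × ln(496/279) = 5.27 × ln(1.77778) = 5.27 × 0.57537 = 3.0322 W/m².
CH₄: 0.036 × (√2181 − √693) = 0.036 × (46.7012 − 26.3249) = 0.036 × 20.3763 = 0.7335 W/m².
HFC-134a: ΔF = 0.00016 × (66 − 1) = 0.00016 × 65 = 0.0104 W/m².
Total ΔF = 3.0322 + 0.7335 + 0.0104 = 3.7761 W/m².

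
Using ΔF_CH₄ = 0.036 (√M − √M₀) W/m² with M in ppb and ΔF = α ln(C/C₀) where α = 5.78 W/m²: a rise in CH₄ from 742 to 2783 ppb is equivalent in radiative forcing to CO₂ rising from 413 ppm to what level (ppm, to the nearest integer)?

CH₄ forcing: 0.036 × (√2783 − √742) = 0.036 × (52.7541 − 27.2397) = 0.036 × 25.5144 = 0.91852 W/m².
Set 5.78 ln(C/413) = 0.91852: ln(C/413) = 0.91852/5.78 = 0.15891, so C = 413 × e^0.15891 = 413 × 1.17223 = 484.13 ppm.

C ≈ 484 ppm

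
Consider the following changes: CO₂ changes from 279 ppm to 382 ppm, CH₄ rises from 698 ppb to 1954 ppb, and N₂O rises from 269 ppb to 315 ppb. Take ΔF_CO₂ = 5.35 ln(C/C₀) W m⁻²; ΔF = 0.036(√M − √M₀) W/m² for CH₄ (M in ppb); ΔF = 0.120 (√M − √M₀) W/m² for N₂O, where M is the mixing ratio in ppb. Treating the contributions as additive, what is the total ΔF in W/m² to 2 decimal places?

ΔF = 2.48 W/m²

CO₂: 5.35 × ln(382/279) = 5.35 × ln(1.36918) = 5.35 × 0.31421 = 1.6810 W/m².
CH₄: 0.036 × (√1954 − √698) = 0.036 × (44.2041 − 26.4197) = 0.036 × 17.7844 = 0.6402 W/m².
N₂O: 0.120 × (√315 − √269) = 0.120 × (17.7482 − 16.4012) = 0.120 × 1.3470 = 0.1616 W/m².
Total ΔF = 1.6810 + 0.6402 + 0.1616 = 2.4828 W/m².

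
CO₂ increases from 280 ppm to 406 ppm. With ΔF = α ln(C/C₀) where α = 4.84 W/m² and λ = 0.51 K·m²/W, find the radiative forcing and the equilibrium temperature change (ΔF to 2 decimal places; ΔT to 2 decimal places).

CO₂: 4.84 × ln(406/280) = 4.84 × ln(1.45000) = 4.84 × 0.37156 = 1.7984 W/m².
ΔT = λ ΔF = 0.51 × 1.80 = 0.9180 K.

ΔF = 1.80 W/m²; ΔT = 0.92 K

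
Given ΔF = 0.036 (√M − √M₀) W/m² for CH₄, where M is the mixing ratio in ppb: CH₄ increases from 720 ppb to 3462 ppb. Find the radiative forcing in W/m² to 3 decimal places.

CH₄: 0.036 × (√3462 − √720) = 0.036 × (58.8388 − 26.8328) = 0.036 × 32.0060 = 1.1522 W/m².

ΔF = 1.152 W/m²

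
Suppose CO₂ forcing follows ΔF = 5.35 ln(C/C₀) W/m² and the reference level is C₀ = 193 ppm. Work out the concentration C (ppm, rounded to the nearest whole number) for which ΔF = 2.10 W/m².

C ≈ 286 ppm

Set 5.35 ln(C/193) = 2.10, so ln(C/193) = 2.10/5.35 = 0.39252.
Then C/193 = e^0.39252 = 1.48071, giving C = 193 × 1.48071 = 285.78 ppm.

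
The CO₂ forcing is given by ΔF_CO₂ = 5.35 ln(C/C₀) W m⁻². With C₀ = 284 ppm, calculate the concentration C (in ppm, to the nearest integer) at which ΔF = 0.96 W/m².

Set 5.35 ln(C/284) = 0.96, so ln(C/284) = 0.96/5.35 = 0.17944.
Then C/284 = e^0.17944 = 1.19655, giving C = 284 × 1.19655 = 339.82 ppm.

C ≈ 340 ppm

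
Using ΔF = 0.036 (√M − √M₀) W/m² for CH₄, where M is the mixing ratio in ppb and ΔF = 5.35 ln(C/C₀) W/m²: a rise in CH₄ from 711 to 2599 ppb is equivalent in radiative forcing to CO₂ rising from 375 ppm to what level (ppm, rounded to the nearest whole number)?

CH₄ forcing: 0.036 × (√2599 − √711) = 0.036 × (50.9804 − 26.6646) = 0.036 × 24.3158 = 0.87537 W/m².
Set 5.35 ln(C/375) = 0.87537: ln(C/375) = 0.87537/5.35 = 0.16362, so C = 375 × e^0.16362 = 375 × 1.17777 = 441.66 ppm.

C ≈ 442 ppm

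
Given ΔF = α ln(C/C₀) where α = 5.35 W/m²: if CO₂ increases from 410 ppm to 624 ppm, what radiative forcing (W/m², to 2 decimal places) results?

ΔF = 2.25 W/m²

CO₂: 5.35 × ln(624/410) = 5.35 × ln(1.52195) = 5.35 × 0.41999 = 2.2469 W/m².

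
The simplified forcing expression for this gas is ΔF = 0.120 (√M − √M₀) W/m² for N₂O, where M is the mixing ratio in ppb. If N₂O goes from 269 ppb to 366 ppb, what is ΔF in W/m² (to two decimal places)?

N₂O: 0.120 × (√366 − √269) = 0.120 × (19.1311 − 16.4012) = 0.120 × 2.7299 = 0.3276 W/m².

ΔF = 0.33 W/m²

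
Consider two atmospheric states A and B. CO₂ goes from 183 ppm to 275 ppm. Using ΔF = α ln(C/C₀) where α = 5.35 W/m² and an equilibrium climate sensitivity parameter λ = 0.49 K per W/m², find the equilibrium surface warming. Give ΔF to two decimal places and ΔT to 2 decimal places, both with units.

CO₂: 5.35 × ln(275/183) = 5.35 × ln(1.50273) = 5.35 × 0.40728 = 2.1789 W/m².
ΔT = λ ΔF = 0.49 × 2.18 = 1.0682 K.

ΔF = 2.18 W/m²; ΔT = 1.07 K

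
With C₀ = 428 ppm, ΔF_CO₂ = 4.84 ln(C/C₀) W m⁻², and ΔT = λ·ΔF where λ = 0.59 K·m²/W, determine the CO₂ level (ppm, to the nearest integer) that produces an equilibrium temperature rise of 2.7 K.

C ≈ 1102 ppm

Required forcing: ΔF = ΔT/λ = 2.7/0.59 = 4.5763 W/m².
Then ln(C/428) = ΔF/4.84 = 4.5763/4.84 = 0.94552.
So C = 428 × e^0.94552 = 428 × 2.57415 = 1101.74 ppm.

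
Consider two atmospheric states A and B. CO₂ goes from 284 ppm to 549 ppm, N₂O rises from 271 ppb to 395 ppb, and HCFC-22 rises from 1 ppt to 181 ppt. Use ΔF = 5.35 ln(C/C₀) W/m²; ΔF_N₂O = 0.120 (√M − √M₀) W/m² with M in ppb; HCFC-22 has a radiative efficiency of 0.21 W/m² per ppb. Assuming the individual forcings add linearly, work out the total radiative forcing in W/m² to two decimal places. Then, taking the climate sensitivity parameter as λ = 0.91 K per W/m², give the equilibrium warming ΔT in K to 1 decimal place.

ΔF = 3.97 W/m²; ΔT = 3.6 K

CO₂: 5.35 × ln(549/284) = 5.35 × ln(1.93310) = 5.35 × 0.65912 = 3.5263 W/m².
N₂O: 0.120 × (√395 − √271) = 0.120 × (19.8746 − 16.4621) = 0.120 × 3.4125 = 0.4095 W/m².
HCFC-22: Δ = 181 − 1 = 180 ppt = 0.180 ppb; ΔF = 0.21 × 0.180 = 0.0378 W/m².
Total ΔF = 3.5263 + 0.4095 + 0.0378 = 3.9736 W/m².
ΔT = λ ΔF = 0.91 × 3.97 = 3.6127 K.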